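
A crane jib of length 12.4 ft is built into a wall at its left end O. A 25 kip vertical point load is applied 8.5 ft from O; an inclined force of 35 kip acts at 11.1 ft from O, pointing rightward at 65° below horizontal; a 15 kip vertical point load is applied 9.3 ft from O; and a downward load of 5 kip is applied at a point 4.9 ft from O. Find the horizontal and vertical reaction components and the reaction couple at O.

O_x = -14.79 kip, O_y = 76.72 kip, M_O = 728.6 kip·ft

ΣF_x = 0: O_x + 35·cos65° = 0 → O_x = -14.79 kip.
ΣF_y = 0: O_y − 25 − 35·sin65° − 15 − 5 = 0 → O_y = 76.72 kip.
ΣM about O: M_O − 25·8.5 − 35·sin65°·11.1 − 15·9.3 − 5·4.9 = 0 → M_O = 728.6 kip·ft.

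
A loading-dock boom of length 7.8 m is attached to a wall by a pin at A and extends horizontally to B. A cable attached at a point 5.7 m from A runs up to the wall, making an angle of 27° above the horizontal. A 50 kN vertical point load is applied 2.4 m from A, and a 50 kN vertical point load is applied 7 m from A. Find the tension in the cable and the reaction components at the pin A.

ΣM about A: T·sin27°·5.7 − 50·2.4 − 50·7 = 0 → T = 470/(5.7·0.45399) = 181.625 ≈ 181.6 kN.
ΣF_x = 0: A_x − T·cos27° = 0 → A_x = 181.625 × 0.891007 = 161.8 kN.
ΣF_y = 0: A_y + T·sin27° − 50 − 50 = 0 → A_y = 100 − 181.625 × 0.45399 = 17.54 kN.

T = 181.6 kN, A_x = 161.8 kN, A_y = 17.54 kN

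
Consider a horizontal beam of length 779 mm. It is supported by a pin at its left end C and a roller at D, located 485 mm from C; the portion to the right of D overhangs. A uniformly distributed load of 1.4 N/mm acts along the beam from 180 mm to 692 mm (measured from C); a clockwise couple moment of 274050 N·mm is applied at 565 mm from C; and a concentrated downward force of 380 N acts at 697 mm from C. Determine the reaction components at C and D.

Resultant of the distributed load: 1.4 × 512 = 716.8 N at 436 mm from C.
ΣM about C: D_y·485 − (1.4·512)·436 − 274050 − 380·697 = 0 → D_y = 851434.8/485 = 1755.54 ≈ 1756 N.
ΣF_y = 0: C_y + 1755.54 − 1.4·512 − 380 = 0 → C_y = -658.7 N.
ΣF_x = 0: no horizontal applied forces, so C_x = 0.

C_x = 0, C_y = -658.7 N, D_y = 1756 N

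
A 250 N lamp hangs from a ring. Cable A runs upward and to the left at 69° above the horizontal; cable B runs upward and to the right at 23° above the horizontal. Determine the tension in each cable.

ΣF_x = 0: −T_A·cos69° + T_B·cos23° = 0 → T_B = 0.389317·T_A.
ΣF_y = 0: T_A·sin69° + T_B·sin23° = 250.
Substitute: T_A·(0.93358 + 0.389317·0.390731) = 250 → T_A = 230.267 ≈ 230.3 N.
Then T_B = 0.389317 × 230.267 = 89.65 N.

T_A = 230.3 N, T_B = 89.65 N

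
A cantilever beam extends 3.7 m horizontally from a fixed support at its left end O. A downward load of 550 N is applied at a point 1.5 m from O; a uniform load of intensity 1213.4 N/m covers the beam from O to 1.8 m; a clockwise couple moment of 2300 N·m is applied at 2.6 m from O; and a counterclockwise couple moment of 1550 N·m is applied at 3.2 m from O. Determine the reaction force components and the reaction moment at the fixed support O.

O_x = 0, O_y = 2734 N, M_O = 3541 N·m

Resultant of the distributed load: 1213.4 × 1.8 = 2184.12 N at 0.9 m from O.
ΣF_x = 0: O_x = 0.
ΣF_y = 0: O_y − 550 − 1213.4·1.8 = 0 → O_y = 2734 N.
ΣM about O: M_O − 550·1.5 − (1213.4·1.8)·0.9 − 2300 + 1550 = 0 → M_O = 3541 N·m.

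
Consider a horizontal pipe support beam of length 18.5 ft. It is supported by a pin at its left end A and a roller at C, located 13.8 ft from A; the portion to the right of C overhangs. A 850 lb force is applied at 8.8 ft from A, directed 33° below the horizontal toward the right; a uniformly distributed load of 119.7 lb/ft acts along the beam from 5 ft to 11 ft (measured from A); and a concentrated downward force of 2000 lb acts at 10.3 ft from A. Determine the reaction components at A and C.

A_x = -712.9 lb, A_y = 976.8 lb, C_y = 2204 lb

Resultant of the distributed load: 119.7 × 6 = 718.2 lb at 8 ft from A.
Moments about A: C_y·13.8 − 850·sin33°·8.8 − (119.7·6)·8 − 2000·10.3 = 0 → C_y = 30419.5/13.8 = 2204.31 ≈ 2204 lb.
ΣF_y = 0: A_y + 2204.31 − 850·sin33° − 119.7·6 − 2000 = 0 → A_y = 976.8 lb.
ΣF_x = 0: A_x + 850·cos33° = 0 → A_x = -712.9 lb.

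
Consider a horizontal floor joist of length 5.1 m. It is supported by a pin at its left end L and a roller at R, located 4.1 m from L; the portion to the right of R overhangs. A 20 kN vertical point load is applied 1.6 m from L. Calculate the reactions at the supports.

ΣM about L: R_y·4.1 − 20·1.6 = 0 → R_y = 32/4.1 = 7.80488 ≈ 7.805 kN.
ΣF_y = 0: L_y + 7.80488 − 20 = 0 → L_y = 12.20 kN.
ΣF_x = 0: no horizontal applied forces, so L_x = 0.

L_x = 0, L_y = 12.20 kN, R_y = 7.805 kN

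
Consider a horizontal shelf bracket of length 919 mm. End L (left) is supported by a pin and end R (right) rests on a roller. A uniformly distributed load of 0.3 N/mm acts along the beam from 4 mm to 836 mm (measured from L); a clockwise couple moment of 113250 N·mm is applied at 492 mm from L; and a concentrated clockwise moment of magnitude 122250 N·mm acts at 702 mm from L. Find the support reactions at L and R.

Resultant of the distributed load: 0.3 × 832 = 249.6 N at 420 mm from L.
ΣM about L: R_y·919 − (0.3·832)·420 − 113250 − 122250 = 0 → R_y = 340332/919 = 370.329 ≈ 370.3 N.
ΣF_y = 0: L_y + 370.329 − 0.3·832 = 0 → L_y = -120.7 N.
ΣF_x = 0: no horizontal applied forces, so L_x = 0.

L_x = 0, L_y = -120.7 N, R_y = 370.3 N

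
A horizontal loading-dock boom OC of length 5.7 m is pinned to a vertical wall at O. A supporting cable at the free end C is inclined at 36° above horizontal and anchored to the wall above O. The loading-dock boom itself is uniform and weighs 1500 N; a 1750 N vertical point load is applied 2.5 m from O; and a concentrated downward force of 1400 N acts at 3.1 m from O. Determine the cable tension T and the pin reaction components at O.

T = 3877 N, O_x = 3137 N, O_y = 2371 N

ΣM about O: T·sin36°·5.7 − 1500·2.85 − 1750·2.5 − 1400·3.1 = 0 → T = 12990/(5.7·0.587785) = 3877.18 ≈ 3877 N.
ΣF_x = 0: O_x − T·cos36° = 0 → O_x = 3877.18 × 0.809017 = 3137 N.
ΣF_y = 0: O_y + T·sin36° − 1500 − 1750 − 1400 = 0 → O_y = 4650 − 3877.18 × 0.587785 = 2371 N.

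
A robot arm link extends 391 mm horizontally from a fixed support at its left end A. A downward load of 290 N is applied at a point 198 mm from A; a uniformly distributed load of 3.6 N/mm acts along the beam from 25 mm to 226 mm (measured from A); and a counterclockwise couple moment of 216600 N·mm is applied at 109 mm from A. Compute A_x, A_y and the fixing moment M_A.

Resultant of the distributed load: 3.6 × 201 = 723.6 N at 125.5 mm from A.
ΣF_x = 0: A_x = 0.
ΣF_y = 0: A_y − 290 − 3.6·201 = 0 → A_y = 1014 N.
ΣM about A: M_A − 290·198 − (3.6·201)·125.5 + 216600 = 0 → M_A = -68370 N·mm.

A_x = 0, A_y = 1014 N, M_A = -68370 N·mm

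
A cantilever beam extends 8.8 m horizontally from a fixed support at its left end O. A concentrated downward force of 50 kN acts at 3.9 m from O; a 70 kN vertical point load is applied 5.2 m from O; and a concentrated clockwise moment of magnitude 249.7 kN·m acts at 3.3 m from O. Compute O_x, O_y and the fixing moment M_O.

O_x = 0, O_y = 120.0 kN, M_O = 808.7 kN·m

ΣF_x = 0: O_x = 0.
ΣF_y = 0: O_y − 50 − 70 = 0 → O_y = 120.0 kN.
ΣM about O: M_O − 50·3.9 − 70·5.2 − 249.7 = 0 → M_O = 808.7 kN·m.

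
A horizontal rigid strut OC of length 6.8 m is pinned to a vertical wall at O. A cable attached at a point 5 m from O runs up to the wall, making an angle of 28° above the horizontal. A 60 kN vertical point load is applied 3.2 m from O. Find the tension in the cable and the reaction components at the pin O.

ΣM about O: T·sin28°·5 − 60·3.2 = 0 → T = 192/(5·0.469472) = 81.794 ≈ 81.79 kN.
ΣF_x = 0: O_x − T·cos28° = 0 → O_x = 81.794 × 0.882948 = 72.22 kN.
ΣF_y = 0: O_y + T·sin28° − 60 = 0 → O_y = 60 − 81.794 × 0.469472 = 21.60 kN.

T = 81.79 kN, O_x = 72.22 kN, O_y = 21.60 kN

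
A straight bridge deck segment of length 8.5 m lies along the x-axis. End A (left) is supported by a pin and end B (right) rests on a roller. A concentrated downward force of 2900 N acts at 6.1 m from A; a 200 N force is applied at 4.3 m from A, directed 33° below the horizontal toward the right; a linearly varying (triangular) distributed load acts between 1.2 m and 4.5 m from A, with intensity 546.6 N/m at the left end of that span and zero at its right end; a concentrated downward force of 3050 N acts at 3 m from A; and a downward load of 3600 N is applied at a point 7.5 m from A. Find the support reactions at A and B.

A_x = -167.7 N, A_y = 3928 N, B_y = 6633 N

Resultant of the triangular load: ½ × 546.6 × 3.3 = 901.89 N, acting at 2.3 m from A (one-third of the span from the peak).
Moments about A: B_y·8.5 − 2900·6.1 − 200·sin33°·4.3 − (½·546.6·3.3)·2.3 − 3050·3 − 3600·7.5 = 0 → B_y = 56382.7/8.5 = 6633.26 ≈ 6633 N.
ΣF_y = 0: A_y + 6633.26 − 2900 − 200·sin33° − ½·546.6·3.3 − 3050 − 3600 = 0 → A_y = 3928 N.
ΣF_x = 0: A_x + 200·cos33° = 0 → A_x = -167.7 N.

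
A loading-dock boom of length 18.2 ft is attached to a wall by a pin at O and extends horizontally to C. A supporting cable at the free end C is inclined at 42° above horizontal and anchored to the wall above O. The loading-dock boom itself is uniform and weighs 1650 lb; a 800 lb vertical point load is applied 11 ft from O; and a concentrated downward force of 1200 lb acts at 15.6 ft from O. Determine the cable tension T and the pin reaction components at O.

ΣM about O: T·sin42°·18.2 − 1650·9.1 − 800·11 − 1200·15.6 = 0 → T = 42535/(18.2·0.669131) = 3492.72 ≈ 3493 lb.
ΣF_x = 0: O_x − T·cos42° = 0 → O_x = 3492.72 × 0.743145 = 2596 lb.
ΣF_y = 0: O_y + T·sin42° − 1650 − 800 − 1200 = 0 → O_y = 3650 − 3492.72 × 0.669131 = 1313 lb.

T = 3493 lb, O_x = 2596 lb, O_y = 1313 lb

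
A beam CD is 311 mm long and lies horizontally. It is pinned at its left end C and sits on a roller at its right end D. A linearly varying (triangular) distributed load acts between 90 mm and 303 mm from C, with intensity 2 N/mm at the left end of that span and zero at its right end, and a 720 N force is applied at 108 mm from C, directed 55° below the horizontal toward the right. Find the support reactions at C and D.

C_x = -413.0 N, C_y = 487.7 N, D_y = 315.1 N

Resultant of the triangular load: ½ × 2 × 213 = 213 N, acting at 161 mm from C (one-third of the span from the peak).
ΣM about C: D_y·311 − (½·2·213)·161 − 720·sin55°·108 = 0 → D_y = 97990.3/311 = 315.081 ≈ 315.1 N.
ΣF_y = 0: C_y + 315.081 − ½·2·213 − 720·sin55° = 0 → C_y = 487.7 N.
ΣF_x = 0: C_x + 720·cos55° = 0 → C_x = -413.0 N.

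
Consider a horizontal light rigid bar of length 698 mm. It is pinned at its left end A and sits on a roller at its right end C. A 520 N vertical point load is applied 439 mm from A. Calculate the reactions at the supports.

Moments about A: C_y·698 − 520·439 = 0 → C_y = 228280/698 = 327.049 ≈ 327.0 N.
ΣF_y = 0: A_y + 327.049 − 520 = 0 → A_y = 193.0 N.
ΣF_x = 0: no horizontal applied forces, so A_x = 0.

A_x = 0, A_y = 193.0 N, C_y = 327.0 N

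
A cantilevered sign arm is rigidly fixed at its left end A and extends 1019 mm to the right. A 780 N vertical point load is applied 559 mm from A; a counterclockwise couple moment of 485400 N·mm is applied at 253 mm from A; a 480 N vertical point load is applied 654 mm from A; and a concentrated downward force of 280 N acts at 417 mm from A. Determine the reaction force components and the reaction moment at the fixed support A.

A_x = 0, A_y = 1540 N, M_A = 381300 N·mm

ΣF_x = 0: A_x = 0.
ΣF_y = 0: A_y − 780 − 480 − 280 = 0 → A_y = 1540 N.
ΣM about A: M_A − 780·559 + 485400 − 480·654 − 280·417 = 0 → M_A = 381300 N·mm.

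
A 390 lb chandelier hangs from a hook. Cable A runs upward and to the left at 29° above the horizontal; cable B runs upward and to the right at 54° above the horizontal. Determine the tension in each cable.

ΣF_x = 0: −T_A·cos29° + T_B·cos54° = 0 → T_B = 1.48799·T_A.
ΣF_y = 0: T_A·sin29° + T_B·sin54° = 390.
Substitute: T_A·(0.48481 + 1.48799·0.809017) = 390 → T_A = 230.958 ≈ 231.0 lb.
Then T_B = 1.48799 × 230.958 = 343.7 lb.

T_A = 231.0 lb, T_B = 343.7 lb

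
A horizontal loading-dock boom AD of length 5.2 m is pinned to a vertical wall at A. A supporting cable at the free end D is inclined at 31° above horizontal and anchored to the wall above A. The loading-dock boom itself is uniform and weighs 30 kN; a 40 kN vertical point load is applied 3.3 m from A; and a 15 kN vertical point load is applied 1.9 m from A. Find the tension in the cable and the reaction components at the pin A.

ΣM about A: T·sin31°·5.2 − 30·2.6 − 40·3.3 − 15·1.9 = 0 → T = 238.5/(5.2·0.515038) = 89.0524 ≈ 89.05 kN.
ΣF_x = 0: A_x − T·cos31° = 0 → A_x = 89.0524 × 0.857167 = 76.33 kN.
ΣF_y = 0: A_y + T·sin31° − 30 − 40 − 15 = 0 → A_y = 85 − 89.0524 × 0.515038 = 39.13 kN.

T = 89.05 kN, A_x = 76.33 kN, A_y = 39.13 kN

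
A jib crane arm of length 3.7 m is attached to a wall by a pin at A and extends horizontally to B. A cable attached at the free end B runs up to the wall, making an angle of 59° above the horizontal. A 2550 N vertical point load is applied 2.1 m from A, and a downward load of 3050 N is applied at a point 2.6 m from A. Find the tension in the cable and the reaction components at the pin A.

ΣM about A: T·sin59°·3.7 − 2550·2.1 − 3050·2.6 = 0 → T = 13285/(3.7·0.857167) = 4188.85 ≈ 4189 N.
ΣF_x = 0: A_x − T·cos59° = 0 → A_x = 4188.85 × 0.515038 = 2157 N.
ΣF_y = 0: A_y + T·sin59° − 2550 − 3050 = 0 → A_y = 5600 − 4188.85 × 0.857167 = 2009 N.

T = 4189 N, A_x = 2157 N, A_y = 2009 N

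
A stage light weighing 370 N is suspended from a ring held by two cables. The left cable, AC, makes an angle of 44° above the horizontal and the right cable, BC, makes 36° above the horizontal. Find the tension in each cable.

T_AC = 304.0 N, T_BC = 270.3 N

ΣF_x = 0: −T_AC·cos44° + T_BC·cos36° = 0 → T_BC = 0.889153·T_AC.
ΣF_y = 0: T_AC·sin44° + T_BC·sin36° = 370.
Substitute: T_AC·(0.694658 + 0.889153·0.587785) = 370 → T_AC = 303.954 ≈ 304.0 N.
Then T_BC = 0.889153 × 303.954 = 270.3 N.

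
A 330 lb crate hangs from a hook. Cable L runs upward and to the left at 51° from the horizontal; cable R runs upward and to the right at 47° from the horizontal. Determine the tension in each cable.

ΣF_x = 0: −T_L·cos51° + T_R·cos47° = 0 → T_R = 0.922759·T_L.
ΣF_y = 0: T_L·sin51° + T_R·sin47° = 330.
Substitute: T_L·(0.777146 + 0.922759·0.731354) = 330 → T_L = 227.271 ≈ 227.3 lb.
Then T_R = 0.922759 × 227.271 = 209.7 lb.

T_L = 227.3 lb, T_R = 209.7 lb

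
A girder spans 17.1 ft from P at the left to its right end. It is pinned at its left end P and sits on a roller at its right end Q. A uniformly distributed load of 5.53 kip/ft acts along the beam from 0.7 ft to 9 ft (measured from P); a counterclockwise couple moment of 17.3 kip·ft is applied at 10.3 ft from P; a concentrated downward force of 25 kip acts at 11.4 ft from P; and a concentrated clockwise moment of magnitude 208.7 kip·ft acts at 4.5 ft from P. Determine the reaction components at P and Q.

Resultant of the distributed load: 5.53 × 8.3 = 45.899 kip at 4.85 ft from P.
Taking moments about P: Q_y·17.1 − (5.53·8.3)·4.85 + 17.3 − 25·11.4 − 208.7 = 0 → Q_y = 699.01015/17.1 = 40.8778 ≈ 40.88 kip.
ΣF_y = 0: P_y + 40.8778 − 5.53·8.3 − 25 = 0 → P_y = 30.02 kip.
ΣF_x = 0: no horizontal applied forces, so P_x = 0.

P_x = 0, P_y = 30.02 kip, Q_y = 40.88 kip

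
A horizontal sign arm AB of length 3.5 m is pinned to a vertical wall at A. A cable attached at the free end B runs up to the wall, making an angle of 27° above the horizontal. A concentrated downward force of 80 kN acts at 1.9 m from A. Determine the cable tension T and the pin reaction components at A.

ΣM about A: T·sin27°·3.5 − 80·1.9 = 0 → T = 152/(3.5·0.45399) = 95.6598 ≈ 95.66 kN.
ΣF_x = 0: A_x − T·cos27° = 0 → A_x = 95.6598 × 0.891007 = 85.23 kN.
ΣF_y = 0: A_y + T·sin27° − 80 = 0 → A_y = 80 − 95.6598 × 0.45399 = 36.57 kN.

T = 95.66 kN, A_x = 85.23 kN, A_y = 36.57 kN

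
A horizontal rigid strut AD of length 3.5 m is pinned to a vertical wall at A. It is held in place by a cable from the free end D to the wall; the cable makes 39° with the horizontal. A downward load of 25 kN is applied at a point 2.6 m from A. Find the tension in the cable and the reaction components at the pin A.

ΣM about A: T·sin39°·3.5 − 25·2.6 = 0 → T = 65/(3.5·0.62932) = 29.5103 ≈ 29.51 kN.
ΣF_x = 0: A_x − T·cos39° = 0 → A_x = 29.5103 × 0.777146 = 22.93 kN.
ΣF_y = 0: A_y + T·sin39° − 25 = 0 → A_y = 25 − 29.5103 × 0.62932 = 6.429 kN.

T = 29.51 kN, A_x = 22.93 kN, A_y = 6.429 kN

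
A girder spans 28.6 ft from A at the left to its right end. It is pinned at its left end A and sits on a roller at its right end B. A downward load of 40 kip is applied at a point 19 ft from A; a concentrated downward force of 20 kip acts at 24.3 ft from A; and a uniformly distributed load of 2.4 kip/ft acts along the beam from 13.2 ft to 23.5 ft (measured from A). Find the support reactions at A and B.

Resultant of the distributed load: 2.4 × 10.3 = 24.72 kip at 18.35 ft from A.
Taking moments about A: B_y·28.6 − 40·19 − 20·24.3 − (2.4·10.3)·18.35 = 0 → B_y = 1699.612/28.6 = 59.427 ≈ 59.43 kip.
ΣF_y = 0: A_y + 59.427 − 40 − 20 − 2.4·10.3 = 0 → A_y = 25.29 kip.
ΣF_x = 0: no horizontal applied forces, so A_x = 0.

A_x = 0, A_y = 25.29 kip, B_y = 59.43 kip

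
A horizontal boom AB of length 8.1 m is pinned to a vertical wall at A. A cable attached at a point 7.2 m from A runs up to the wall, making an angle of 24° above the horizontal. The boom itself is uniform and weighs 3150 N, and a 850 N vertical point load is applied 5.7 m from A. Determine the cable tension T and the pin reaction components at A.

ΣM about A: T·sin24°·7.2 − 3150·4.05 − 850·5.7 = 0 → T = 17602.5/(7.2·0.406737) = 6010.74 ≈ 6011 N.
ΣF_x = 0: A_x − T·cos24° = 0 → A_x = 6010.74 × 0.913545 = 5491 N.
ΣF_y = 0: A_y + T·sin24° − 3150 − 850 = 0 → A_y = 4000 − 6010.74 × 0.406737 = 1555 N.

T = 6011 N, A_x = 5491 N, A_y = 1555 N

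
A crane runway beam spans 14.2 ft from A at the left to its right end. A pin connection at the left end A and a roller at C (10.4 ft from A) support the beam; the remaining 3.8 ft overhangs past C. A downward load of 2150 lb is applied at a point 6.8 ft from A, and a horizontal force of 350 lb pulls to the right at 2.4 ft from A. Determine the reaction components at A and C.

A_x = -350.0 lb, A_y = 744.2 lb, C_y = 1406 lb

Moments about A: C_y·10.4 − 2150·6.8 = 0 → C_y = 14620/10.4 = 1405.77 ≈ 1406 lb.
ΣF_y = 0: A_y + 1405.77 − 2150 = 0 → A_y = 744.2 lb.
ΣF_x = 0: A_x + 350 = 0 → A_x = -350.0 lb.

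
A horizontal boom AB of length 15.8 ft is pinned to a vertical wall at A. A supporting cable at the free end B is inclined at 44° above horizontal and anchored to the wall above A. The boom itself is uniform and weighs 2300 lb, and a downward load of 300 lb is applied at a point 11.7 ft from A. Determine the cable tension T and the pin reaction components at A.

ΣM about A: T·sin44°·15.8 − 2300·7.9 − 300·11.7 = 0 → T = 21680/(15.8·0.694658) = 1975.29 ≈ 1975 lb.
ΣF_x = 0: A_x − T·cos44° = 0 → A_x = 1975.29 × 0.71934 = 1421 lb.
ΣF_y = 0: A_y + T·sin44° − 2300 − 300 = 0 → A_y = 2600 − 1975.29 × 0.694658 = 1228 lb.

T = 1975 lb, A_x = 1421 lb, A_y = 1228 lb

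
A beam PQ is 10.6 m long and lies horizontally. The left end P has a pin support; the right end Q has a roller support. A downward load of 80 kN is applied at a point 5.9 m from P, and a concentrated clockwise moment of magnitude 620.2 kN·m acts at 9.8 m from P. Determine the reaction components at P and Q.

Moments about P: Q_y·10.6 − 80·5.9 − 620.2 = 0 → Q_y = 1092.2/10.6 = 103.038 ≈ 103.0 kN.
ΣF_y = 0: P_y + 103.038 − 80 = 0 → P_y = -23.04 kN.
ΣF_x = 0: no horizontal applied forces, so P_x = 0.

P_x = 0, P_y = -23.04 kN, Q_y = 103.0 kN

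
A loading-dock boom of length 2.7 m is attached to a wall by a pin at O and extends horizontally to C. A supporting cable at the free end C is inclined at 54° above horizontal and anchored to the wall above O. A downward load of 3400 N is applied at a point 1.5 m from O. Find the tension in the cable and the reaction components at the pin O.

T = 2335 N, O_x = 1372 N, O_y = 1511 N

ΣM about O: T·sin54°·2.7 − 3400·1.5 = 0 → T = 5100/(2.7·0.809017) = 2334.8 ≈ 2335 N.
ΣF_x = 0: O_x − T·cos54° = 0 → O_x = 2334.8 × 0.587785 = 1372 N.
ΣF_y = 0: O_y + T·sin54° − 3400 = 0 → O_y = 3400 − 2334.8 × 0.809017 = 1511 N.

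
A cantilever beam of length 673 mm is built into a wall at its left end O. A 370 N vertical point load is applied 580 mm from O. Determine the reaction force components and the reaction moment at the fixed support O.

O_x = 0, O_y = 370.0 N, M_O = 214600 N·mm

ΣF_x = 0: O_x = 0.
ΣF_y = 0: O_y − 370 = 0 → O_y = 370.0 N.
ΣM about O: M_O − 370·580 = 0 → M_O = 214600 N·mm.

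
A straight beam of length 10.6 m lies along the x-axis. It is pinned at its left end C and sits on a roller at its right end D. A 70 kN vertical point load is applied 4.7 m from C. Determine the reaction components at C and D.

Taking moments about C: D_y·10.6 − 70·4.7 = 0 → D_y = 329/10.6 = 31.0377 ≈ 31.04 kN.
ΣF_y = 0: C_y + 31.0377 − 70 = 0 → C_y = 38.96 kN.
ΣF_x = 0: no horizontal applied forces, so C_x = 0.

C_x = 0, C_y = 38.96 kN, D_y = 31.04 kN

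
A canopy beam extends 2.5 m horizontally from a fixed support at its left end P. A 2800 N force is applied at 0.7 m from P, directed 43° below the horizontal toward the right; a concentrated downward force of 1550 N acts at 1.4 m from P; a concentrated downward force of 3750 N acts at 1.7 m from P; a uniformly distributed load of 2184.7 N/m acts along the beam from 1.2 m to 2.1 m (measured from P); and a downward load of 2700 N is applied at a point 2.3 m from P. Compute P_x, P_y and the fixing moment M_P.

P_x = -2048 N, P_y = 11880 N, M_P = 19340 N·m

Resultant of the distributed load: 2184.7 × 0.9 = 1966.23 N at 1.65 m from P.
ΣF_x = 0: P_x + 2800·cos43° = 0 → P_x = -2048 N.
ΣF_y = 0: P_y − 2800·sin43° − 1550 − 3750 − 2184.7·0.9 − 2700 = 0 → P_y = 11880 N.
ΣM about P: M_P − 2800·sin43°·0.7 − 1550·1.4 − 3750·1.7 − (2184.7·0.9)·1.65 − 2700·2.3 = 0 → M_P = 19340 N·m.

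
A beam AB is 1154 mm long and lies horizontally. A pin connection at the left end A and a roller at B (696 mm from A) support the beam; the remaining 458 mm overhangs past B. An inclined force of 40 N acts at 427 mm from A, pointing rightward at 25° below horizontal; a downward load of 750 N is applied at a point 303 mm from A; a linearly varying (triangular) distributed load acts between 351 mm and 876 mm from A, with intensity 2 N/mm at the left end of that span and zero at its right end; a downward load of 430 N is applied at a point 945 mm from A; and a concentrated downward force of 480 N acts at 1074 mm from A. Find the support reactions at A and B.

Resultant of the triangular load: ½ × 2 × 525 = 525 N, acting at 526 mm from A (one-third of the span from the peak).
Taking moments about A: B_y·696 − 40·sin25°·427 − 750·303 − (½·2·525)·526 − 430·945 − 480·1074 = 0 → B_y = 1432490/696 = 2058.18 ≈ 2058 N.
ΣF_y = 0: A_y + 2058.18 − 40·sin25° − 750 − ½·2·525 − 430 − 480 = 0 → A_y = 143.7 N.
ΣF_x = 0: A_x + 40·cos25° = 0 → A_x = -36.25 N.

A_x = -36.25 N, A_y = 143.7 N, B_y = 2058 N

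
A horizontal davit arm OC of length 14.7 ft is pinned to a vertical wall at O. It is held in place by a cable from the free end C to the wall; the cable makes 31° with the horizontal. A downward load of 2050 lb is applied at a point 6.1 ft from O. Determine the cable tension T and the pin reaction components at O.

ΣM about O: T·sin31°·14.7 − 2050·6.1 = 0 → T = 12505/(14.7·0.515038) = 1651.68 ≈ 1652 lb.
ΣF_x = 0: O_x − T·cos31° = 0 → O_x = 1651.68 × 0.857167 = 1416 lb.
ΣF_y = 0: O_y + T·sin31° − 2050 = 0 → O_y = 2050 − 1651.68 × 0.515038 = 1199 lb.

T = 1652 lb, O_x = 1416 lb, O_y = 1199 lb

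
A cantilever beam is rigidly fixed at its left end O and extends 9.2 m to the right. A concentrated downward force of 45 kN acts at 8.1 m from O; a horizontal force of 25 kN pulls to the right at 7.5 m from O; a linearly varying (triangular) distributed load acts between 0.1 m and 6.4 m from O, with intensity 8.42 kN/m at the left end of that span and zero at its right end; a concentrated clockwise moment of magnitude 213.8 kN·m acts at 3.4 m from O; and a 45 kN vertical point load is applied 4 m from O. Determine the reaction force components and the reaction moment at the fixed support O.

Resultant of the triangular load: ½ × 8.42 × 6.3 = 26.523 kN, acting at 2.2 m from O (one-third of the span from the peak).
ΣF_x = 0: O_x + 25 = 0 → O_x = -25.00 kN.
ΣF_y = 0: O_y − 45 − ½·8.42·6.3 − 45 = 0 → O_y = 116.5 kN.
ΣM about O: M_O − 45·8.1 − (½·8.42·6.3)·2.2 − 213.8 − 45·4 = 0 → M_O = 816.7 kN·m.

O_x = -25.00 kN, O_y = 116.5 kN, M_O = 816.7 kN·m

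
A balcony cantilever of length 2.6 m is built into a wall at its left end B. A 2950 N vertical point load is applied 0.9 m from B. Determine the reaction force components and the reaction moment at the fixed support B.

ΣF_x = 0: B_x = 0.
ΣF_y = 0: B_y − 2950 = 0 → B_y = 2950 N.
ΣM about B: M_B − 2950·0.9 = 0 → M_B = 2655 N·m.

B_x = 0, B_y = 2950 N, M_B = 2655 N·m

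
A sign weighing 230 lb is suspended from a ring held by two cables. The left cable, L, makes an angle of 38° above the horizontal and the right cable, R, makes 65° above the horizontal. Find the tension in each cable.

ΣF_x = 0: −T_L·cos38° + T_R·cos65° = 0 → T_R = 1.86459·T_L.
ΣF_y = 0: T_L·sin38° + T_R·sin65° = 230.
Substitute: T_L·(0.615661 + 1.86459·0.906308) = 230 → T_L = 99.7591 ≈ 99.76 lb.
Then T_R = 1.86459 × 99.7591 = 186.0 lb.

T_L = 99.76 lb, T_R = 186.0 lb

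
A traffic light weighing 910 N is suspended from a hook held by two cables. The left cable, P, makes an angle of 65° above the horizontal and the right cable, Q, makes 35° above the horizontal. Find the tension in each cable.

T_P = 756.9 N, T_Q = 390.5 N

ΣF_x = 0: −T_P·cos65° + T_Q·cos35° = 0 → T_Q = 0.515922·T_P.
ΣF_y = 0: T_P·sin65° + T_Q·sin35° = 910.
Substitute: T_P·(0.906308 + 0.515922·0.573576) = 910 → T_P = 756.928 ≈ 756.9 N.
Then T_Q = 0.515922 × 756.928 = 390.5 N.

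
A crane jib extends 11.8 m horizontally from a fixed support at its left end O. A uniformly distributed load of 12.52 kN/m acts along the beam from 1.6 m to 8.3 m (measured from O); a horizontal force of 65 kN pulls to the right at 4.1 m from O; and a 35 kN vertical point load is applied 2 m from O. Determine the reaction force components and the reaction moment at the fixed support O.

O_x = -65.00 kN, O_y = 118.9 kN, M_O = 485.2 kN·m

Resultant of the distributed load: 12.52 × 6.7 = 83.884 kN at 4.95 m from O.
ΣF_x = 0: O_x + 65 = 0 → O_x = -65.00 kN.
ΣF_y = 0: O_y − 12.52·6.7 − 35 = 0 → O_y = 118.9 kN.
ΣM about O: M_O − (12.52·6.7)·4.95 − 35·2 = 0 → M_O = 485.2 kN·m.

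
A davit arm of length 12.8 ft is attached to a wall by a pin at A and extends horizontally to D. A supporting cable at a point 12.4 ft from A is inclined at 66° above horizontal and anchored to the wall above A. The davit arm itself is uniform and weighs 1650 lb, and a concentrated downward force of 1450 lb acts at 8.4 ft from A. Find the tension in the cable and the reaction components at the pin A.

ΣM about A: T·sin66°·12.4 − 1650·6.4 − 1450·8.4 = 0 → T = 22740/(12.4·0.913545) = 2007.42 ≈ 2007 lb.
ΣF_x = 0: A_x − T·cos66° = 0 → A_x = 2007.42 × 0.406737 = 816.5 lb.
ΣF_y = 0: A_y + T·sin66° − 1650 − 1450 = 0 → A_y = 3100 − 2007.42 × 0.913545 = 1266 lb.

T = 2007 lb, A_x = 816.5 lb, A_y = 1266 lb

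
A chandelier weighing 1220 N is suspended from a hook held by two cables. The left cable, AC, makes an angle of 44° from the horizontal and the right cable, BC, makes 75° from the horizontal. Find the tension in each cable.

ΣF_x = 0: −T_AC·cos44° + T_BC·cos75° = 0 → T_BC = 2.77932·T_AC.
ΣF_y = 0: T_AC·sin44° + T_BC·sin75° = 1220.
Substitute: T_AC·(0.694658 + 2.77932·0.965926) = 1220 → T_AC = 361.024 ≈ 361.0 N.
Then T_BC = 2.77932 × 361.024 = 1003 N.

T_AC = 361.0 N, T_BC = 1003 N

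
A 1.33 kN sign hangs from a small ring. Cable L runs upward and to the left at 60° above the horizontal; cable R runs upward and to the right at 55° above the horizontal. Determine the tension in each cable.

ΣF_x = 0: −T_L·cos60° + T_R·cos55° = 0 → T_R = 0.871723·T_L.
ΣF_y = 0: T_L·sin60° + T_R·sin55° = 1.33.
Substitute: T_L·(0.866025 + 0.871723·0.819152) = 1.33 → T_L = 0.84172 ≈ 0.8417 kN.
Then T_R = 0.871723 × 0.84172 = 0.7337 kN.

T_L = 0.8417 kN, T_R = 0.7337 kN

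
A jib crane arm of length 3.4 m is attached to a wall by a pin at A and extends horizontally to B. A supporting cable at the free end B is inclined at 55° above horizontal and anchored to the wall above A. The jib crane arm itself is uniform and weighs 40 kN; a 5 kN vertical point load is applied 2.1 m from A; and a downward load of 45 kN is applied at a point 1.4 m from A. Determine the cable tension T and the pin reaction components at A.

T = 50.81 kN, A_x = 29.14 kN, A_y = 48.38 kN

ΣM about A: T·sin55°·3.4 − 40·1.7 − 5·2.1 − 45·1.4 = 0 → T = 141.5/(3.4·0.819152) = 50.8058 ≈ 50.81 kN.
ΣF_x = 0: A_x − T·cos55° = 0 → A_x = 50.8058 × 0.573576 = 29.14 kN.
ΣF_y = 0: A_y + T·sin55° − 40 − 5 − 45 = 0 → A_y = 90 − 50.8058 × 0.819152 = 48.38 kN.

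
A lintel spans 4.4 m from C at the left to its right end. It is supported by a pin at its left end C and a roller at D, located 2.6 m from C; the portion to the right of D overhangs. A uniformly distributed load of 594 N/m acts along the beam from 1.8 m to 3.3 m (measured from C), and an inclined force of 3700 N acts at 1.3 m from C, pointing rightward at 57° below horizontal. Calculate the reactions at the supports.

C_x = -2015 N, C_y = 1569 N, D_y = 2425 N

Resultant of the distributed load: 594 × 1.5 = 891 N at 2.55 m from C.
ΣM about C: D_y·2.6 − (594·1.5)·2.55 − 3700·sin57°·1.3 = 0 → D_y = 6306.06/2.6 = 2425.41 ≈ 2425 N.
ΣF_y = 0: C_y + 2425.41 − 594·1.5 − 3700·sin57° = 0 → C_y = 1569 N.
ΣF_x = 0: C_x + 3700·cos57° = 0 → C_x = -2015 N.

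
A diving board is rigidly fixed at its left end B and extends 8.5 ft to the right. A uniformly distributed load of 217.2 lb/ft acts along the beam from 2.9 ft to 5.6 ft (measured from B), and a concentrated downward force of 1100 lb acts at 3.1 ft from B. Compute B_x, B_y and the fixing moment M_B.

B_x = 0, B_y = 1686 lb, M_B = 5902 lb·ft

Resultant of the distributed load: 217.2 × 2.7 = 586.44 lb at 4.25 ft from B.
ΣF_x = 0: B_x = 0.
ΣF_y = 0: B_y − 217.2·2.7 − 1100 = 0 → B_y = 1686 lb.
ΣM about B: M_B − (217.2·2.7)·4.25 − 1100·3.1 = 0 → M_B = 5902 lb·ft.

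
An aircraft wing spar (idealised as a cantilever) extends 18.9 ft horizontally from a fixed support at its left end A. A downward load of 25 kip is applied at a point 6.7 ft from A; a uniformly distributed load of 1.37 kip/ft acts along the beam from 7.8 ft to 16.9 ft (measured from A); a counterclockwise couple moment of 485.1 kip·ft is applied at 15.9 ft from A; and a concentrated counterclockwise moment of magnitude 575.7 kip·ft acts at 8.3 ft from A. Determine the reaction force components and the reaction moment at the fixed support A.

Resultant of the distributed load: 1.37 × 9.1 = 12.467 kip at 12.35 ft from A.
ΣF_x = 0: A_x = 0.
ΣF_y = 0: A_y − 25 − 1.37·9.1 = 0 → A_y = 37.47 kip.
ΣM about A: M_A − 25·6.7 − (1.37·9.1)·12.35 + 485.1 + 575.7 = 0 → M_A = -739.3 kip·ft.

A_x = 0, A_y = 37.47 kip, M_A = -739.3 kip·ft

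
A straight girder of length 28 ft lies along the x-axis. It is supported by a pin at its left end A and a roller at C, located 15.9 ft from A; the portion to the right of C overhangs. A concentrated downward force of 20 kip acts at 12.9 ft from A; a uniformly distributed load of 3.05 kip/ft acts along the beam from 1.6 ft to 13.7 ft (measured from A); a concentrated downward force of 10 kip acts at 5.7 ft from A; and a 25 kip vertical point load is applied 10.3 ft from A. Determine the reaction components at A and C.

Resultant of the distributed load: 3.05 × 12.1 = 36.905 kip at 7.65 ft from A.
ΣM about A: C_y·15.9 − 20·12.9 − (3.05·12.1)·7.65 − 10·5.7 − 25·10.3 = 0 → C_y = 854.82325/15.9 = 53.7625 ≈ 53.76 kip.
ΣF_y = 0: A_y + 53.7625 − 20 − 3.05·12.1 − 10 − 25 = 0 → A_y = 38.14 kip.
ΣF_x = 0: no horizontal applied forces, so A_x = 0.

A_x = 0, A_y = 38.14 kip, C_y = 53.76 kip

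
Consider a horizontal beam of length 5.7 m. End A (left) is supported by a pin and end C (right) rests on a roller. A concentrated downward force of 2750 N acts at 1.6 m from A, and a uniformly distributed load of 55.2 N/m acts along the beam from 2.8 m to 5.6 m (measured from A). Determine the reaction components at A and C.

Resultant of the distributed load: 55.2 × 2.8 = 154.56 N at 4.2 m from A.
ΣM about A: C_y·5.7 − 2750·1.6 − (55.2·2.8)·4.2 = 0 → C_y = 5049.152/5.7 = 885.816 ≈ 885.8 N.
ΣF_y = 0: A_y + 885.816 − 2750 − 55.2·2.8 = 0 → A_y = 2019 N.
ΣF_x = 0: no horizontal applied forces, so A_x = 0.

A_x = 0, A_y = 2019 N, C_y = 885.8 N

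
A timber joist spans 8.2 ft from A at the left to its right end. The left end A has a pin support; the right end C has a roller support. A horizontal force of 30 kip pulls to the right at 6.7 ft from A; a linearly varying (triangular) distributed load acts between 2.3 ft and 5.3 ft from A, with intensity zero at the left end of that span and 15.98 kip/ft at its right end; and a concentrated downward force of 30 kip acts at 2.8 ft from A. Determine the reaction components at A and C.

A_x = -30.00 kip, A_y = 31.16 kip, C_y = 22.81 kip

Resultant of the triangular load: ½ × 15.98 × 3 = 23.97 kip, acting at 4.3 ft from A (one-third of the span from the peak).
ΣM about A: C_y·8.2 − (½·15.98·3)·4.3 − 30·2.8 = 0 → C_y = 187.071/8.2 = 22.8135 ≈ 22.81 kip.
ΣF_y = 0: A_y + 22.8135 − ½·15.98·3 − 30 = 0 → A_y = 31.16 kip.
ΣF_x = 0: A_x + 30 = 0 → A_x = -30.00 kip.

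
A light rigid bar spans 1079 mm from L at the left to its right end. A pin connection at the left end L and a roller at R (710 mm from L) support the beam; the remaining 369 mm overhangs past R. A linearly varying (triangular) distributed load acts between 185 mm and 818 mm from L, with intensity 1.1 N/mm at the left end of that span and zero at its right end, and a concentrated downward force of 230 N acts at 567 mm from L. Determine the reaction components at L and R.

L_x = 0, L_y = 200.3 N, R_y = 377.9 N

Resultant of the triangular load: ½ × 1.1 × 633 = 348.15 N, acting at 396 mm from L (one-third of the span from the peak).
ΣM about L: R_y·710 − (½·1.1·633)·396 − 230·567 = 0 → R_y = 268277.4/710 = 377.855 ≈ 377.9 N.
ΣF_y = 0: L_y + 377.855 − ½·1.1·633 − 230 = 0 → L_y = 200.3 N.
ΣF_x = 0: no horizontal applied forces, so L_x = 0.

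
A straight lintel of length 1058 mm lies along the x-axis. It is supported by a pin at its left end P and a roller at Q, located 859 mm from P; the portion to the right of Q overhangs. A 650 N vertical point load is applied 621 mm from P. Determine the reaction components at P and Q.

P_x = 0, P_y = 180.1 N, Q_y = 469.9 N

Moments about P: Q_y·859 − 650·621 = 0 → Q_y = 403650/859 = 469.907 ≈ 469.9 N.
ΣF_y = 0: P_y + 469.907 − 650 = 0 → P_y = 180.1 N.
ΣF_x = 0: no horizontal applied forces, so P_x = 0.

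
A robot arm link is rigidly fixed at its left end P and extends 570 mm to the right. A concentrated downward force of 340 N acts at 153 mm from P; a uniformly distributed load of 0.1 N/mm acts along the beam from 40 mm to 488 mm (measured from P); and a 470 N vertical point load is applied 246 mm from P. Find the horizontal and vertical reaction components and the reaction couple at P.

P_x = 0, P_y = 854.8 N, M_P = 179500 N·mm

Resultant of the distributed load: 0.1 × 448 = 44.8 N at 264 mm from P.
ΣF_x = 0: P_x = 0.
ΣF_y = 0: P_y − 340 − 0.1·448 − 470 = 0 → P_y = 854.8 N.
ΣM about P: M_P − 340·153 − (0.1·448)·264 − 470·246 = 0 → M_P = 179500 N·mm.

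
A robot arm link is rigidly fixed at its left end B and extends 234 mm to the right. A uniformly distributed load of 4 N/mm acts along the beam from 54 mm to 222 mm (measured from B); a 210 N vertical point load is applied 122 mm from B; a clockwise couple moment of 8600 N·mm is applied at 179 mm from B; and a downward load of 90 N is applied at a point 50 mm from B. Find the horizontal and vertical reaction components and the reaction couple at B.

B_x = 0, B_y = 972.0 N, M_B = 131500 N·mm

Resultant of the distributed load: 4 × 168 = 672 N at 138 mm from B.
ΣF_x = 0: B_x = 0.
ΣF_y = 0: B_y − 4·168 − 210 − 90 = 0 → B_y = 972.0 N.
ΣM about B: M_B − (4·168)·138 − 210·122 − 8600 − 90·50 = 0 → M_B = 131500 N·mm.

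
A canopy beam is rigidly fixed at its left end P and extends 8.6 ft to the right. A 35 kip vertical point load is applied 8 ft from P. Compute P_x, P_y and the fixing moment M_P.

P_x = 0, P_y = 35.00 kip, M_P = 280.0 kip·ft

ΣF_x = 0: P_x = 0.
ΣF_y = 0: P_y − 35 = 0 → P_y = 35.00 kip.
ΣM about P: M_P − 35·8 = 0 → M_P = 280.0 kip·ft.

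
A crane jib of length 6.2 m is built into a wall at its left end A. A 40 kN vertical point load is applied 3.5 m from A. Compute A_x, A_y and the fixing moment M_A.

ΣF_x = 0: A_x = 0.
ΣF_y = 0: A_y − 40 = 0 → A_y = 40.00 kN.
ΣM about A: M_A − 40·3.5 = 0 → M_A = 140.0 kN·m.

A_x = 0, A_y = 40.00 kN, M_A = 140.0 kN·m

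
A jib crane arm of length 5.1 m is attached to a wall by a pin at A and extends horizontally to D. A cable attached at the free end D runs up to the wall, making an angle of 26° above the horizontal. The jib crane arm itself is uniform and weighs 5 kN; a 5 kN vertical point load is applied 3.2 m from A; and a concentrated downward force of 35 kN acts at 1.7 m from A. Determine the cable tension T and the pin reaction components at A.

T = 39.47 kN, A_x = 35.48 kN, A_y = 27.70 kN

ΣM about A: T·sin26°·5.1 − 5·2.55 − 5·3.2 − 35·1.7 = 0 → T = 88.25/(5.1·0.438371) = 39.4732 ≈ 39.47 kN.
ΣF_x = 0: A_x − T·cos26° = 0 → A_x = 39.4732 × 0.898794 = 35.48 kN.
ΣF_y = 0: A_y + T·sin26° − 5 − 5 − 35 = 0 → A_y = 45 − 39.4732 × 0.438371 = 27.70 kN.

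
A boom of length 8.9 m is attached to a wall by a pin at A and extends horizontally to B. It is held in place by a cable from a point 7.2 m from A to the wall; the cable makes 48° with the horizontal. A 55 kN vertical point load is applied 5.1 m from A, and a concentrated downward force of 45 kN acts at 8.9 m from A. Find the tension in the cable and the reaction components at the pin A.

T = 127.3 kN, A_x = 85.16 kN, A_y = 5.417 kN

ΣM about A: T·sin48°·7.2 − 55·5.1 − 45·8.9 = 0 → T = 681/(7.2·0.743145) = 127.274 ≈ 127.3 kN.
ΣF_x = 0: A_x − T·cos48° = 0 → A_x = 127.274 × 0.669131 = 85.16 kN.
ΣF_y = 0: A_y + T·sin48° − 55 − 45 = 0 → A_y = 100 − 127.274 × 0.743145 = 5.417 kN.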